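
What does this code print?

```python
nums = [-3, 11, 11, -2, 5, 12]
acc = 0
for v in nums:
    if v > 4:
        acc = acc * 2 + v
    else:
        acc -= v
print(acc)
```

210

v=-3: not >4, acc = 0-(-3) = 3
v=11: >4, acc = 3*2+11 = 17
v=11: >4, acc = 17*2+11 = 45
v=-2: not >4, acc = 45-(-2) = 47
v=5: >4, acc = 47*2+5 = 99
v=12: >4, acc = 99*2+12 = 210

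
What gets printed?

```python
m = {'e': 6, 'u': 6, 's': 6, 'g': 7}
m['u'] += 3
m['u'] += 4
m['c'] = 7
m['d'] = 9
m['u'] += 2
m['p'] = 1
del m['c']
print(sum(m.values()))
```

m['u'] = 6+3 = 9 → {'e': 6, 'u': 9, 's': 6, 'g': 7}
m['u'] = 9+4 = 13 → {'e': 6, 'u': 13, 's': 6, 'g': 7}
m['c'] = 7 → {'e': 6, 'u': 13, 's': 6, 'g': 7, 'c': 7}
m['d'] = 9 → {'e': 6, 'u': 13, 's': 6, 'g': 7, 'c': 7, 'd': 9}
m['u'] = 13+2 = 15 → {'e': 6, 'u': 15, 's': 6, 'g': 7, 'c': 7, 'd': 9}
m['p'] = 1 → {'e': 6, 'u': 15, 's': 6, 'g': 7, 'c': 7, 'd': 9, 'p': 1}
del 'c' → {'e': 6, 'u': 15, 's': 6, 'g': 7, 'd': 9, 'p': 1}
sum of values = 44

44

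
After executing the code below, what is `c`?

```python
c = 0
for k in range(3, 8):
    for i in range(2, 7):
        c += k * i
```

500

k=3,i=2: c = 0+6 = 6
k=3,i=3: c = 6+9 = 15
k=3,i=4: c = 15+12 = 27
k=3,i=5: c = 27+15 = 42
k=3,i=6: c = 42+18 = 60
k=4,i=2: c = 60+8 = 68
k=4,i=3: c = 68+12 = 80
k=4,i=4: c = 80+16 = 96
k=4,i=5: c = 96+20 = 116
k=4,i=6: c = 116+24 = 140
k=5,i=2: c = 140+10 = 150
k=5,i=3: c = 150+15 = 165
k=5,i=4: c = 165+20 = 185
k=5,i=5: c = 185+25 = 210
k=5,i=6: c = 210+30 = 240
k=6,i=2: c = 240+12 = 252
k=6,i=3: c = 252+18 = 270
k=6,i=4: c = 270+24 = 294
k=6,i=5: c = 294+30 = 324
k=6,i=6: c = 324+36 = 360
k=7,i=2: c = 360+14 = 374
k=7,i=3: c = 374+21 = 395
k=7,i=4: c = 395+28 = 423
k=7,i=5: c = 423+35 = 458
k=7,i=6: c = 458+42 = 500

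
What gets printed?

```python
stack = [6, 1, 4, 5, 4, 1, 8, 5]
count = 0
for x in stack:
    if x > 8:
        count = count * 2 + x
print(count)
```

0

x=6: not >8
x=1: not >8
x=4: not >8
x=5: not >8
x=4: not >8
x=1: not >8
x=8: not >8
x=5: not >8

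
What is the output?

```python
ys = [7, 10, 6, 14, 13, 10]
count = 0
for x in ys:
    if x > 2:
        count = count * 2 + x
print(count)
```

x=7: >2, count = 0*2+7 = 7
x=10: >2, count = 7*2+10 = 24
x=6: >2, count = 24*2+6 = 54
x=14: >2, count = 54*2+14 = 122
x=13: >2, count = 122*2+13 = 257
x=10: >2, count = 257*2+10 = 524

524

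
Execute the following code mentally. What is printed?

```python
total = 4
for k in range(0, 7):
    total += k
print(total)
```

25

k=0: total = 4+0 = 4
k=1: total = 4+1 = 5
k=2: total = 5+2 = 7
k=3: total = 7+3 = 10
k=4: total = 10+4 = 14
k=5: total = 14+5 = 19
k=6: total = 19+6 = 25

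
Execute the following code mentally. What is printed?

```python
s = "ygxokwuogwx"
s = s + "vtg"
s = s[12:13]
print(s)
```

t

+ 'vtg' → 'ygxokwuogwxvtg'
slice [12:13] → 't'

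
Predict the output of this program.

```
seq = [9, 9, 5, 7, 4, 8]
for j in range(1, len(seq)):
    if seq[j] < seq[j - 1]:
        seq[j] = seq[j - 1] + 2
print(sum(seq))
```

74

j=1: 9>=9, unchanged → [9, 9, 5, 7, 4, 8]
j=2: 5<9, seq[2] = 9+2 = 11 → [9, 9, 11, 7, 4, 8]
j=3: 7<11, seq[3] = 11+2 = 13 → [9, 9, 11, 13, 4, 8]
j=4: 4<13, seq[4] = 13+2 = 15 → [9, 9, 11, 13, 15, 8]
j=5: 8<15, seq[5] = 15+2 = 17 → [9, 9, 11, 13, 15, 17]
sum = 74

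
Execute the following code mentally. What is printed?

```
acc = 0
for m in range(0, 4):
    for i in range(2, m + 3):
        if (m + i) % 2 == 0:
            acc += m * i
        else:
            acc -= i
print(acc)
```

28

m=0,i=2: even sum, acc = 0+0 = 0
m=1,i=2: odd sum, acc = 0-2 = -2
m=1,i=3: even sum, acc = (-2)+3 = 1
m=2,i=2: even sum, acc = 1+4 = 5
m=2,i=3: odd sum, acc = 5-3 = 2
m=2,i=4: even sum, acc = 2+8 = 10
m=3,i=2: odd sum, acc = 10-2 = 8
m=3,i=3: even sum, acc = 8+9 = 17
m=3,i=4: odd sum, acc = 17-4 = 13
m=3,i=5: even sum, acc = 13+15 = 28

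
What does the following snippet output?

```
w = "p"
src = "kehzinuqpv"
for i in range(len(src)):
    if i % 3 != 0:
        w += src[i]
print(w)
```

pehinqp

i=0: skip
i=1: add 'e' → 'pe'
i=2: add 'h' → 'peh'
i=3: skip
i=4: add 'i' → 'pehi'
i=5: add 'n' → 'pehin'
i=6: skip
i=7: add 'q' → 'pehinq'
i=8: add 'p' → 'pehinqp'
i=9: skip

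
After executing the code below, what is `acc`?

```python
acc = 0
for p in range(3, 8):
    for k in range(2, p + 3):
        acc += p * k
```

775

p=3,k=2: acc = 0+6 = 6
p=3,k=3: acc = 6+9 = 15
p=3,k=4: acc = 15+12 = 27
p=3,k=5: acc = 27+15 = 42
p=4,k=2: acc = 42+8 = 50
p=4,k=3: acc = 50+12 = 62
p=4,k=4: acc = 62+16 = 78
p=4,k=5: acc = 78+20 = 98
p=4,k=6: acc = 98+24 = 122
p=5,k=2: acc = 122+10 = 132
p=5,k=3: acc = 132+15 = 147
p=5,k=4: acc = 147+20 = 167
p=5,k=5: acc = 167+25 = 192
p=5,k=6: acc = 192+30 = 222
p=5,k=7: acc = 222+35 = 257
p=6,k=2: acc = 257+12 = 269
p=6,k=3: acc = 269+18 = 287
p=6,k=4: acc = 287+24 = 311
p=6,k=5: acc = 311+30 = 341
p=6,k=6: acc = 341+36 = 377
p=6,k=7: acc = 377+42 = 419
p=6,k=8: acc = 419+48 = 467
p=7,k=2: acc = 467+14 = 481
p=7,k=3: acc = 481+21 = 502
p=7,k=4: acc = 502+28 = 530
p=7,k=5: acc = 530+35 = 565
p=7,k=6: acc = 565+42 = 607
p=7,k=7: acc = 607+49 = 656
p=7,k=8: acc = 656+56 = 712
p=7,k=9: acc = 712+63 = 775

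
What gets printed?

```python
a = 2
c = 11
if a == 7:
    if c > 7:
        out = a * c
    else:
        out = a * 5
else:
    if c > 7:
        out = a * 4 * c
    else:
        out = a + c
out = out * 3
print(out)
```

264

a=2, c=11
a == 7 is False; c > 7 is True
→ out = a * 4 * c = 88
out = 88*3 = 264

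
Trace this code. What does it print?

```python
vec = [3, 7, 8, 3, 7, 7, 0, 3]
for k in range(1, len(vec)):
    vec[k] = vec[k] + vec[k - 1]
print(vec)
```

[3, 10, 18, 21, 28, 35, 35, 38]

k=1: vec[1] = 7+3 = 10 → [3, 10, 8, 3, 7, 7, 0, 3]
k=2: vec[2] = 8+10 = 18 → [3, 10, 18, 3, 7, 7, 0, 3]
k=3: vec[3] = 3+18 = 21 → [3, 10, 18, 21, 7, 7, 0, 3]
k=4: vec[4] = 7+21 = 28 → [3, 10, 18, 21, 28, 7, 0, 3]
k=5: vec[5] = 7+28 = 35 → [3, 10, 18, 21, 28, 35, 0, 3]
k=6: vec[6] = 0+35 = 35 → [3, 10, 18, 21, 28, 35, 35, 3]
k=7: vec[7] = 3+35 = 38 → [3, 10, 18, 21, 28, 35, 35, 38]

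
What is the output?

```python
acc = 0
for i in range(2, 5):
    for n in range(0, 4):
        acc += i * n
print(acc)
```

i=2,n=0: acc = 0+0 = 0
i=2,n=1: acc = 0+2 = 2
i=2,n=2: acc = 2+4 = 6
i=2,n=3: acc = 6+6 = 12
i=3,n=0: acc = 12+0 = 12
i=3,n=1: acc = 12+3 = 15
i=3,n=2: acc = 15+6 = 21
i=3,n=3: acc = 21+9 = 30
i=4,n=0: acc = 30+0 = 30
i=4,n=1: acc = 30+4 = 34
i=4,n=2: acc = 34+8 = 42
i=4,n=3: acc = 42+12 = 54

54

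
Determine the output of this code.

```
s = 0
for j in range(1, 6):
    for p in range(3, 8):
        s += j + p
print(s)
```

j=1,p=3: s = 0+4 = 4
j=1,p=4: s = 4+5 = 9
j=1,p=5: s = 9+6 = 15
j=1,p=6: s = 15+7 = 22
j=1,p=7: s = 22+8 = 30
j=2,p=3: s = 30+5 = 35
j=2,p=4: s = 35+6 = 41
j=2,p=5: s = 41+7 = 48
j=2,p=6: s = 48+8 = 56
j=2,p=7: s = 56+9 = 65
j=3,p=3: s = 65+6 = 71
j=3,p=4: s = 71+7 = 78
j=3,p=5: s = 78+8 = 86
j=3,p=6: s = 86+9 = 95
j=3,p=7: s = 95+10 = 105
j=4,p=3: s = 105+7 = 112
j=4,p=4: s = 112+8 = 120
j=4,p=5: s = 120+9 = 129
j=4,p=6: s = 129+10 = 139
j=4,p=7: s = 139+11 = 150
j=5,p=3: s = 150+8 = 158
j=5,p=4: s = 158+9 = 167
j=5,p=5: s = 167+10 = 177
j=5,p=6: s = 177+11 = 188
j=5,p=7: s = 188+12 = 200

200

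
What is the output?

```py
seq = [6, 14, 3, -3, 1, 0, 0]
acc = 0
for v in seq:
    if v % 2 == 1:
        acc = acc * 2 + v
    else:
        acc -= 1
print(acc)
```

-11

v=6: not odd, acc = 0-1 = -1
v=14: not odd, acc = (-1)-1 = -2
v=3: odd, acc = (-2)*2+3 = -1
v=-3: odd, acc = (-1)*2+(-3) = -5
v=1: odd, acc = (-5)*2+1 = -9
v=0: not odd, acc = (-9)-1 = -10
v=0: not odd, acc = (-10)-1 = -11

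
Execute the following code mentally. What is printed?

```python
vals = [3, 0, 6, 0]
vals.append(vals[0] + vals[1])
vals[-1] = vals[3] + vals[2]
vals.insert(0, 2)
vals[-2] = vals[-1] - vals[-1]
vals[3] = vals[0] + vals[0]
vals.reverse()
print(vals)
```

[6, 0, 4, 0, 3, 2]

append vals[0]+vals[1] = 3+0 = 3 → [3, 0, 6, 0, 3]
vals[-1] = vals[3]+vals[2] = 0+6 = 6 → [3, 0, 6, 0, 6]
insert 2 at 0 → [2, 3, 0, 6, 0, 6]
vals[-2] = vals[-1]-vals[-1] = 6-6 = 0 → [2, 3, 0, 6, 0, 6]
vals[3] = vals[0]+vals[0] = 2+2 = 4 → [2, 3, 0, 4, 0, 6]
reverse → [6, 0, 4, 0, 3, 2]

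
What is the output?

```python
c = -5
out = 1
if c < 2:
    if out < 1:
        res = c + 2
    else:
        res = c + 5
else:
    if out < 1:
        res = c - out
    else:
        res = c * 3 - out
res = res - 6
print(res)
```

-6

c=-5, out=1
c < 2 is True; out < 1 is False
→ res = c + 5 = 0
res = 0-6 = -6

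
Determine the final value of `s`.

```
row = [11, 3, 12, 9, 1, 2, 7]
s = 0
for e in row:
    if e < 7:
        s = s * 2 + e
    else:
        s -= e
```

e=11: not <7, s = 0-11 = -11
e=3: <7, s = (-11)*2+3 = -19
e=12: not <7, s = (-19)-12 = -31
e=9: not <7, s = (-31)-9 = -40
e=1: <7, s = (-40)*2+1 = -79
e=2: <7, s = (-79)*2+2 = -156
e=7: not <7, s = (-156)-7 = -163

-163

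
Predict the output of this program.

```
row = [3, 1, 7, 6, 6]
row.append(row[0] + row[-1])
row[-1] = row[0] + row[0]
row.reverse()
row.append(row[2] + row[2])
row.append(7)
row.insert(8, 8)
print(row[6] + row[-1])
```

append row[0]+row[-1] = 3+6 = 9 → [3, 1, 7, 6, 6, 9]
row[-1] = row[0]+row[0] = 3+3 = 6 → [3, 1, 7, 6, 6, 6]
reverse → [6, 6, 6, 7, 1, 3]
append row[2]+row[2] = 6+6 = 12 → [6, 6, 6, 7, 1, 3, 12]
append 7 → [6, 6, 6, 7, 1, 3, 12, 7]
insert 8 at 8 → [6, 6, 6, 7, 1, 3, 12, 7, 8]
row[6]+row[-1] = 12+8 = 20

20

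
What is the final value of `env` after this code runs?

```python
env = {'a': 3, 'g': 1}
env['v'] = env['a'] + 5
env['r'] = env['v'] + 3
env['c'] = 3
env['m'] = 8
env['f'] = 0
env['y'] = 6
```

env['v'] = env['a']+5 = 8 → {'a': 3, 'g': 1, 'v': 8}
env['r'] = env['v']+3 = 11 → {'a': 3, 'g': 1, 'v': 8, 'r': 11}
env['c'] = 3 → {'a': 3, 'g': 1, 'v': 8, 'r': 11, 'c': 3}
env['m'] = 8 → {'a': 3, 'g': 1, 'v': 8, 'r': 11, 'c': 3, 'm': 8}
env['f'] = 0 → {'a': 3, 'g': 1, 'v': 8, 'r': 11, 'c': 3, 'm': 8, 'f': 0}
env['y'] = 6 → {'a': 3, 'g': 1, 'v': 8, 'r': 11, 'c': 3, 'm': 8, 'f': 0, 'y': 6}

{'a': 3, 'g': 1, 'v': 8, 'r': 11, 'c': 3, 'm': 8, 'f': 0, 'y': 6}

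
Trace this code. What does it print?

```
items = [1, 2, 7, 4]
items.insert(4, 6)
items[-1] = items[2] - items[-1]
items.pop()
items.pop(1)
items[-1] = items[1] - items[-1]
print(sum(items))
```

11

insert 6 at 4 → [1, 2, 7, 4, 6]
items[-1] = items[2]-items[-1] = 7-6 = 1 → [1, 2, 7, 4, 1]
pop() removes 1 → [1, 2, 7, 4]
pop(1) removes 2 → [1, 7, 4]
items[-1] = items[1]-items[-1] = 7-4 = 3 → [1, 7, 3]
sum = 11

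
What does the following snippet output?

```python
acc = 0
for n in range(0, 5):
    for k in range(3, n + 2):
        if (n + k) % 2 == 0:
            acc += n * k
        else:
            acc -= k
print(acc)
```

10

n=2,k=3: odd sum, acc = 0-3 = -3
n=3,k=3: even sum, acc = (-3)+9 = 6
n=3,k=4: odd sum, acc = 6-4 = 2
n=4,k=3: odd sum, acc = 2-3 = -1
n=4,k=4: even sum, acc = (-1)+16 = 15
n=4,k=5: odd sum, acc = 15-5 = 10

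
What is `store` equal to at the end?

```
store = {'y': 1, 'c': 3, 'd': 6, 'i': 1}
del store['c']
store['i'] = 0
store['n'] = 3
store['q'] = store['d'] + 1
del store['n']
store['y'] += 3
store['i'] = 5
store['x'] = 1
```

{'y': 4, 'd': 6, 'i': 5, 'q': 7, 'x': 1}

del 'c' → {'y': 1, 'd': 6, 'i': 1}
store['i'] = 0 → {'y': 1, 'd': 6, 'i': 0}
store['n'] = 3 → {'y': 1, 'd': 6, 'i': 0, 'n': 3}
store['q'] = store['d']+1 = 7 → {'y': 1, 'd': 6, 'i': 0, 'n': 3, 'q': 7}
del 'n' → {'y': 1, 'd': 6, 'i': 0, 'q': 7}
store['y'] = 1+3 = 4 → {'y': 4, 'd': 6, 'i': 0, 'q': 7}
store['i'] = 5 → {'y': 4, 'd': 6, 'i': 5, 'q': 7}
store['x'] = 1 → {'y': 4, 'd': 6, 'i': 5, 'q': 7, 'x': 1}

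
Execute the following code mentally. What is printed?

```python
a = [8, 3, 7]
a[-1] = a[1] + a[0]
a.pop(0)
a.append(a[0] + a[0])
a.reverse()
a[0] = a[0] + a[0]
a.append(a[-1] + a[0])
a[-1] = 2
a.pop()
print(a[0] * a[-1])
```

36

a[-1] = a[1]+a[0] = 3+8 = 11 → [8, 3, 11]
pop(0) removes 8 → [3, 11]
append a[0]+a[0] = 3+3 = 6 → [3, 11, 6]
reverse → [6, 11, 3]
a[0] = a[0]+a[0] = 6+6 = 12 → [12, 11, 3]
append a[-1]+a[0] = 3+12 = 15 → [12, 11, 3, 15]
a[-1] = 2 → [12, 11, 3, 2]
pop() removes 2 → [12, 11, 3]
a[0]*a[-1] = 12*3 = 36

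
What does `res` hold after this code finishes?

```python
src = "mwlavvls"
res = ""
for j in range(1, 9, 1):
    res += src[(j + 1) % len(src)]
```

j=1: add src[2]='l' → 'l'
j=2: add src[3]='a' → 'la'
j=3: add src[4]='v' → 'lav'
j=4: add src[5]='v' → 'lavv'
j=5: add src[6]='l' → 'lavvl'
j=6: add src[7]='s' → 'lavvls'
j=7: add src[0]='m' → 'lavvlsm'
j=8: add src[1]='w' → 'lavvlsmw'

'lavvlsmw'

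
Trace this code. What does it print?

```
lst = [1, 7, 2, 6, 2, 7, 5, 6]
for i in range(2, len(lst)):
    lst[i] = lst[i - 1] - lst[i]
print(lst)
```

i=2: lst[2] = 7-2 = 5 → [1, 7, 5, 6, 2, 7, 5, 6]
i=3: lst[3] = 5-6 = -1 → [1, 7, 5, -1, 2, 7, 5, 6]
i=4: lst[4] = (-1)-2 = -3 → [1, 7, 5, -1, -3, 7, 5, 6]
i=5: lst[5] = (-3)-7 = -10 → [1, 7, 5, -1, -3, -10, 5, 6]
i=6: lst[6] = (-10)-5 = -15 → [1, 7, 5, -1, -3, -10, -15, 6]
i=7: lst[7] = (-15)-6 = -21 → [1, 7, 5, -1, -3, -10, -15, -21]

[1, 7, 5, -1, -3, -10, -15, -21]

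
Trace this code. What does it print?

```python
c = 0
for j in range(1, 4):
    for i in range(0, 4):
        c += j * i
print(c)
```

36

j=1,i=0: c = 0+0 = 0
j=1,i=1: c = 0+1 = 1
j=1,i=2: c = 1+2 = 3
j=1,i=3: c = 3+3 = 6
j=2,i=0: c = 6+0 = 6
j=2,i=1: c = 6+2 = 8
j=2,i=2: c = 8+4 = 12
j=2,i=3: c = 12+6 = 18
j=3,i=0: c = 18+0 = 18
j=3,i=1: c = 18+3 = 21
j=3,i=2: c = 21+6 = 27
j=3,i=3: c = 27+9 = 36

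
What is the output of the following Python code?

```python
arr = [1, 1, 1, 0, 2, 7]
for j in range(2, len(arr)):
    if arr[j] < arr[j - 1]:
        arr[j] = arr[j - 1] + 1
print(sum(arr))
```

14

j=2: 1>=1, unchanged → [1, 1, 1, 0, 2, 7]
j=3: 0<1, arr[3] = 1+1 = 2 → [1, 1, 1, 2, 2, 7]
j=4: 2>=2, unchanged → [1, 1, 1, 2, 2, 7]
j=5: 7>=2, unchanged → [1, 1, 1, 2, 2, 7]
sum = 14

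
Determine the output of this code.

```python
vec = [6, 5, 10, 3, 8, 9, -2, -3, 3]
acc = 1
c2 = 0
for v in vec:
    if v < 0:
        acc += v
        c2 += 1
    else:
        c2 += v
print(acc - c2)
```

-50

v=6: not <0; c2=6
v=5: not <0; c2=11
v=10: not <0; c2=21
v=3: not <0; c2=24
v=8: not <0; c2=32
v=9: not <0; c2=41
v=-2: <0, acc = 1+(-2) = -1; c2=42
v=-3: <0, acc = (-1)+(-3) = -4; c2=43
v=3: not <0; c2=46
acc-c2 = (-4)-46 = -50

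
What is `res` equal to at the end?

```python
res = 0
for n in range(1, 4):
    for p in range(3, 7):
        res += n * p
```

108

n=1,p=3: res = 0+3 = 3
n=1,p=4: res = 3+4 = 7
n=1,p=5: res = 7+5 = 12
n=1,p=6: res = 12+6 = 18
n=2,p=3: res = 18+6 = 24
n=2,p=4: res = 24+8 = 32
n=2,p=5: res = 32+10 = 42
n=2,p=6: res = 42+12 = 54
n=3,p=3: res = 54+9 = 63
n=3,p=4: res = 63+12 = 75
n=3,p=5: res = 75+15 = 90
n=3,p=6: res = 90+18 = 108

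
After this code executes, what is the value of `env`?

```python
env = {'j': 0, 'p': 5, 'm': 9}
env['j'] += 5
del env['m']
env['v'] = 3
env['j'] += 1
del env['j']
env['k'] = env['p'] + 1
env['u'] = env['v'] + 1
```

env['j'] = 0+5 = 5 → {'j': 5, 'p': 5, 'm': 9}
del 'm' → {'j': 5, 'p': 5}
env['v'] = 3 → {'j': 5, 'p': 5, 'v': 3}
env['j'] = 5+1 = 6 → {'j': 6, 'p': 5, 'v': 3}
del 'j' → {'p': 5, 'v': 3}
env['k'] = env['p']+1 = 6 → {'p': 5, 'v': 3, 'k': 6}
env['u'] = env['v']+1 = 4 → {'p': 5, 'v': 3, 'k': 6, 'u': 4}

{'p': 5, 'v': 3, 'k': 6, 'u': 4}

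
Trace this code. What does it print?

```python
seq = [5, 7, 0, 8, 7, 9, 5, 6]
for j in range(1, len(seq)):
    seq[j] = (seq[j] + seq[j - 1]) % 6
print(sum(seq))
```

j=1: seq[1] = (7+5)%6 = 0 → [5, 0, 0, 8, 7, 9, 5, 6]
j=2: seq[2] = (0+0)%6 = 0 → [5, 0, 0, 8, 7, 9, 5, 6]
j=3: seq[3] = (8+0)%6 = 2 → [5, 0, 0, 2, 7, 9, 5, 6]
j=4: seq[4] = (7+2)%6 = 3 → [5, 0, 0, 2, 3, 9, 5, 6]
j=5: seq[5] = (9+3)%6 = 0 → [5, 0, 0, 2, 3, 0, 5, 6]
j=6: seq[6] = (5+0)%6 = 5 → [5, 0, 0, 2, 3, 0, 5, 6]
j=7: seq[7] = (6+5)%6 = 5 → [5, 0, 0, 2, 3, 0, 5, 5]
sum = 20

20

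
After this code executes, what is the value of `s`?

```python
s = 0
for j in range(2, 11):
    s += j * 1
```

54

j=2: s = 0+2*1 = 2
j=3: s = 2+3*1 = 5
j=4: s = 5+4*1 = 9
j=5: s = 9+5*1 = 14
j=6: s = 14+6*1 = 20
j=7: s = 20+7*1 = 27
j=8: s = 27+8*1 = 35
j=9: s = 35+9*1 = 44
j=10: s = 44+10*1 = 54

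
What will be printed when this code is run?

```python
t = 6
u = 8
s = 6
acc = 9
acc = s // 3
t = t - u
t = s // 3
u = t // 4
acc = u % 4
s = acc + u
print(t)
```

acc = 6//3 = 2
t = 6-8 = -2
t = 6//3 = 2
u = 2//4 = 0
acc = 0%4 = 0
s = 0+0 = 0

2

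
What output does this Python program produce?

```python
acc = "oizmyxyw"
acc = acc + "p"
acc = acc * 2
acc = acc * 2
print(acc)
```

+ 'p' → 'oizmyxywp'
repeat ×2 → 'oizmyxywpoizmyxywp'
repeat ×2 → 'oizmyxywpoizmyxywpoizmyxywpoizmyxywp'

oizmyxywpoizmyxywpoizmyxywpoizmyxywp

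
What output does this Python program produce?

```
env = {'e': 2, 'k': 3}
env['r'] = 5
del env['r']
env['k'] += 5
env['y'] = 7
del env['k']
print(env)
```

{'e': 2, 'y': 7}

env['r'] = 5 → {'e': 2, 'k': 3, 'r': 5}
del 'r' → {'e': 2, 'k': 3}
env['k'] = 3+5 = 8 → {'e': 2, 'k': 8}
env['y'] = 7 → {'e': 2, 'k': 8, 'y': 7}
del 'k' → {'e': 2, 'y': 7}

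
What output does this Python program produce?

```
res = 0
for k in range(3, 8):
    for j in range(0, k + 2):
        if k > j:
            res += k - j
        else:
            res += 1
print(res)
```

90

k=3,j=0: 3>0, res = 0+3 = 3
k=3,j=1: 3>1, res = 3+2 = 5
k=3,j=2: 3>2, res = 5+1 = 6
k=3,j=3: not 3>3, res = 6+1 = 7
k=3,j=4: not 3>4, res = 7+1 = 8
k=4,j=0: 4>0, res = 8+4 = 12
k=4,j=1: 4>1, res = 12+3 = 15
k=4,j=2: 4>2, res = 15+2 = 17
k=4,j=3: 4>3, res = 17+1 = 18
k=4,j=4: not 4>4, res = 18+1 = 19
k=4,j=5: not 4>5, res = 19+1 = 20
k=5,j=0: 5>0, res = 20+5 = 25
k=5,j=1: 5>1, res = 25+4 = 29
k=5,j=2: 5>2, res = 29+3 = 32
k=5,j=3: 5>3, res = 32+2 = 34
k=5,j=4: 5>4, res = 34+1 = 35
k=5,j=5: not 5>5, res = 35+1 = 36
k=5,j=6: not 5>6, res = 36+1 = 37
k=6,j=0: 6>0, res = 37+6 = 43
k=6,j=1: 6>1, res = 43+5 = 48
k=6,j=2: 6>2, res = 48+4 = 52
k=6,j=3: 6>3, res = 52+3 = 55
k=6,j=4: 6>4, res = 55+2 = 57
k=6,j=5: 6>5, res = 57+1 = 58
k=6,j=6: not 6>6, res = 58+1 = 59
k=6,j=7: not 6>7, res = 59+1 = 60
k=7,j=0: 7>0, res = 60+7 = 67
k=7,j=1: 7>1, res = 67+6 = 73
k=7,j=2: 7>2, res = 73+5 = 78
k=7,j=3: 7>3, res = 78+4 = 82
k=7,j=4: 7>4, res = 82+3 = 85
k=7,j=5: 7>5, res = 85+2 = 87
k=7,j=6: 7>6, res = 87+1 = 88
k=7,j=7: not 7>7, res = 88+1 = 89
k=7,j=8: not 7>8, res = 89+1 = 90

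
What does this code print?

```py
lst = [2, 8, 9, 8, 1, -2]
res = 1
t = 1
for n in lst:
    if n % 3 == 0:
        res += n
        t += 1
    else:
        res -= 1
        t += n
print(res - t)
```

-14

n=2: not %3==0, res = 1-1 = 0; t=3
n=8: not %3==0, res = 0-1 = -1; t=11
n=9: %3==0, res = (-1)+9 = 8; t=12
n=8: not %3==0, res = 8-1 = 7; t=20
n=1: not %3==0, res = 7-1 = 6; t=21
n=-2: not %3==0, res = 6-1 = 5; t=19
res-t = 5-19 = -14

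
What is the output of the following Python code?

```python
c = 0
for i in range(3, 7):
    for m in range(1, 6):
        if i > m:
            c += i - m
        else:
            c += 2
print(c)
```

46

i=3,m=1: 3>1, c = 0+2 = 2
i=3,m=2: 3>2, c = 2+1 = 3
i=3,m=3: not 3>3, c = 3+2 = 5
i=3,m=4: not 3>4, c = 5+2 = 7
i=3,m=5: not 3>5, c = 7+2 = 9
i=4,m=1: 4>1, c = 9+3 = 12
i=4,m=2: 4>2, c = 12+2 = 14
i=4,m=3: 4>3, c = 14+1 = 15
i=4,m=4: not 4>4, c = 15+2 = 17
i=4,m=5: not 4>5, c = 17+2 = 19
i=5,m=1: 5>1, c = 19+4 = 23
i=5,m=2: 5>2, c = 23+3 = 26
i=5,m=3: 5>3, c = 26+2 = 28
i=5,m=4: 5>4, c = 28+1 = 29
i=5,m=5: not 5>5, c = 29+2 = 31
i=6,m=1: 6>1, c = 31+5 = 36
i=6,m=2: 6>2, c = 36+4 = 40
i=6,m=3: 6>3, c = 40+3 = 43
i=6,m=4: 6>4, c = 43+2 = 45
i=6,m=5: 6>5, c = 45+1 = 46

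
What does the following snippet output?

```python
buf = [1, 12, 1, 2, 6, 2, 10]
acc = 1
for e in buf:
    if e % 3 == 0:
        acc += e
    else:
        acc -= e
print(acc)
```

3

e=1: not %3==0, acc = 1-1 = 0
e=12: %3==0, acc = 0+12 = 12
e=1: not %3==0, acc = 12-1 = 11
e=2: not %3==0, acc = 11-2 = 9
e=6: %3==0, acc = 9+6 = 15
e=2: not %3==0, acc = 15-2 = 13
e=10: not %3==0, acc = 13-10 = 3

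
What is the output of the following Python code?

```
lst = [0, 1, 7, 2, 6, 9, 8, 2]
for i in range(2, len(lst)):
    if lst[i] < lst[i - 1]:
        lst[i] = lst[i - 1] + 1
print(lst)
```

[0, 1, 7, 8, 9, 9, 10, 11]

i=2: 7>=1, unchanged → [0, 1, 7, 2, 6, 9, 8, 2]
i=3: 2<7, lst[3] = 7+1 = 8 → [0, 1, 7, 8, 6, 9, 8, 2]
i=4: 6<8, lst[4] = 8+1 = 9 → [0, 1, 7, 8, 9, 9, 8, 2]
i=5: 9>=9, unchanged → [0, 1, 7, 8, 9, 9, 8, 2]
i=6: 8<9, lst[6] = 9+1 = 10 → [0, 1, 7, 8, 9, 9, 10, 2]
i=7: 2<10, lst[7] = 10+1 = 11 → [0, 1, 7, 8, 9, 9, 10, 11]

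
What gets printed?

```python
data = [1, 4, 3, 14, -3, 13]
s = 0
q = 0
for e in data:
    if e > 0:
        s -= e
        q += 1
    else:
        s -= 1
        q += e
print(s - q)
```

e=1: >0, s = 0-1 = -1; q=1
e=4: >0, s = (-1)-4 = -5; q=2
e=3: >0, s = (-5)-3 = -8; q=3
e=14: >0, s = (-8)-14 = -22; q=4
e=-3: not >0, s = (-22)-1 = -23; q=1
e=13: >0, s = (-23)-13 = -36; q=2
s-q = (-36)-2 = -38

-38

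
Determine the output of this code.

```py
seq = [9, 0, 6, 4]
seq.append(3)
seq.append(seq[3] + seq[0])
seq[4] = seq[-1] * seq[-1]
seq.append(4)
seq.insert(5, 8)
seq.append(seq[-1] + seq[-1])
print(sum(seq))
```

append 3 → [9, 0, 6, 4, 3]
append seq[3]+seq[0] = 4+9 = 13 → [9, 0, 6, 4, 3, 13]
seq[4] = seq[-1]*seq[-1] = 13*13 = 169 → [9, 0, 6, 4, 169, 13]
append 4 → [9, 0, 6, 4, 169, 13, 4]
insert 8 at 5 → [9, 0, 6, 4, 169, 8, 13, 4]
append seq[-1]+seq[-1] = 4+4 = 8 → [9, 0, 6, 4, 169, 8, 13, 4, 8]
sum = 221

221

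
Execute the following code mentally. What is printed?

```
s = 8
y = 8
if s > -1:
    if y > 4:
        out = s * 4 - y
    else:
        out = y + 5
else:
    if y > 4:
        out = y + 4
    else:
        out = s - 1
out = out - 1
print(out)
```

s=8, y=8
s > -1 is True; y > 4 is True
→ out = s * 4 - y = 24
out = 24-1 = 23

23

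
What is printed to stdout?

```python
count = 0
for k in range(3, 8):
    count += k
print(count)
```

k=3: count = 0+3 = 3
k=4: count = 3+4 = 7
k=5: count = 7+5 = 12
k=6: count = 12+6 = 18
k=7: count = 18+7 = 25

25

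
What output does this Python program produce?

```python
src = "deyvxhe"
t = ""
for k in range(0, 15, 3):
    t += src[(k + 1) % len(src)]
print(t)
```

exdve

k=0: add src[1]='e' → 'e'
k=3: add src[4]='x' → 'ex'
k=6: add src[0]='d' → 'exd'
k=9: add src[3]='v' → 'exdv'
k=12: add src[6]='e' → 'exdve'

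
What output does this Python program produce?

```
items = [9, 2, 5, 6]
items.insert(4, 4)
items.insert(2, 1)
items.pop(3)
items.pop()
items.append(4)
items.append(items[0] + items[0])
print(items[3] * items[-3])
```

36

insert 4 at 4 → [9, 2, 5, 6, 4]
insert 1 at 2 → [9, 2, 1, 5, 6, 4]
pop(3) removes 5 → [9, 2, 1, 6, 4]
pop() removes 4 → [9, 2, 1, 6]
append 4 → [9, 2, 1, 6, 4]
append items[0]+items[0] = 9+9 = 18 → [9, 2, 1, 6, 4, 18]
items[3]*items[-3] = 6*6 = 36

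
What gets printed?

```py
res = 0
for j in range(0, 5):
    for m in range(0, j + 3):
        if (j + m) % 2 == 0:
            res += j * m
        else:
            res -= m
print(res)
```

j=0,m=0: even sum, res = 0+0 = 0
j=0,m=1: odd sum, res = 0-1 = -1
j=0,m=2: even sum, res = (-1)+0 = -1
j=1,m=0: odd sum, res = (-1)-0 = -1
j=1,m=1: even sum, res = (-1)+1 = 0
j=1,m=2: odd sum, res = 0-2 = -2
j=1,m=3: even sum, res = (-2)+3 = 1
j=2,m=0: even sum, res = 1+0 = 1
j=2,m=1: odd sum, res = 1-1 = 0
j=2,m=2: even sum, res = 0+4 = 4
j=2,m=3: odd sum, res = 4-3 = 1
j=2,m=4: even sum, res = 1+8 = 9
j=3,m=0: odd sum, res = 9-0 = 9
j=3,m=1: even sum, res = 9+3 = 12
j=3,m=2: odd sum, res = 12-2 = 10
j=3,m=3: even sum, res = 10+9 = 19
j=3,m=4: odd sum, res = 19-4 = 15
j=3,m=5: even sum, res = 15+15 = 30
j=4,m=0: even sum, res = 30+0 = 30
j=4,m=1: odd sum, res = 30-1 = 29
j=4,m=2: even sum, res = 29+8 = 37
j=4,m=3: odd sum, res = 37-3 = 34
j=4,m=4: even sum, res = 34+16 = 50
j=4,m=5: odd sum, res = 50-5 = 45
j=4,m=6: even sum, res = 45+24 = 69

69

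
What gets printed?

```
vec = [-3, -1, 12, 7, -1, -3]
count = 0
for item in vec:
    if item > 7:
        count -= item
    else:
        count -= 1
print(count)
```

item=-3: not >7, count = 0-1 = -1
item=-1: not >7, count = (-1)-1 = -2
item=12: >7, count = (-2)-12 = -14
item=7: not >7, count = (-14)-1 = -15
item=-1: not >7, count = (-15)-1 = -16
item=-3: not >7, count = (-16)-1 = -17

-17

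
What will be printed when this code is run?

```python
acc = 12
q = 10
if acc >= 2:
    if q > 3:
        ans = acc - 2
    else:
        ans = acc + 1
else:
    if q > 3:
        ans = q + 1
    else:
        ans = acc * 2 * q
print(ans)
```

acc=12, q=10
acc >= 2 is True; q > 3 is True
→ ans = acc - 2 = 10

10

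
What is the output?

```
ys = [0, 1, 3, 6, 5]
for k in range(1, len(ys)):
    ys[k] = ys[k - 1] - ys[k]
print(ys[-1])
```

-15

k=1: ys[1] = 0-1 = -1 → [0, -1, 3, 6, 5]
k=2: ys[2] = (-1)-3 = -4 → [0, -1, -4, 6, 5]
k=3: ys[3] = (-4)-6 = -10 → [0, -1, -4, -10, 5]
k=4: ys[4] = (-10)-5 = -15 → [0, -1, -4, -10, -15]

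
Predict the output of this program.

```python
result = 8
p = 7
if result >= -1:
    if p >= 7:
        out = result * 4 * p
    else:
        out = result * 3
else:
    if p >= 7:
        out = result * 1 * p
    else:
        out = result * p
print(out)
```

result=8, p=7
result >= -1 is True; p >= 7 is True
→ out = result * 4 * p = 224

224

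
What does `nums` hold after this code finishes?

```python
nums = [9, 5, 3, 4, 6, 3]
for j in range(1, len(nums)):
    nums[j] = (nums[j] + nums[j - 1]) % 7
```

j=1: nums[1] = (5+9)%7 = 0 → [9, 0, 3, 4, 6, 3]
j=2: nums[2] = (3+0)%7 = 3 → [9, 0, 3, 4, 6, 3]
j=3: nums[3] = (4+3)%7 = 0 → [9, 0, 3, 0, 6, 3]
j=4: nums[4] = (6+0)%7 = 6 → [9, 0, 3, 0, 6, 3]
j=5: nums[5] = (3+6)%7 = 2 → [9, 0, 3, 0, 6, 2]

[9, 0, 3, 0, 6, 2]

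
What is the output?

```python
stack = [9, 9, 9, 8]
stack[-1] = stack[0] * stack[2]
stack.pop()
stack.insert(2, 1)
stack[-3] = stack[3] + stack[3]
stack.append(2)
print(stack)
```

[9, 18, 1, 9, 2]

stack[-1] = stack[0]*stack[2] = 9*9 = 81 → [9, 9, 9, 81]
pop() removes 81 → [9, 9, 9]
insert 1 at 2 → [9, 9, 1, 9]
stack[-3] = stack[3]+stack[3] = 9+9 = 18 → [9, 18, 1, 9]
append 2 → [9, 18, 1, 9, 2]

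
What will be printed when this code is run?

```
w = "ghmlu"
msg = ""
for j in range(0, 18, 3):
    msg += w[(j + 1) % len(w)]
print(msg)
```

humglh

j=0: add w[1]='h' → 'h'
j=3: add w[4]='u' → 'hu'
j=6: add w[2]='m' → 'hum'
j=9: add w[0]='g' → 'humg'
j=12: add w[3]='l' → 'humgl'
j=15: add w[1]='h' → 'humglh'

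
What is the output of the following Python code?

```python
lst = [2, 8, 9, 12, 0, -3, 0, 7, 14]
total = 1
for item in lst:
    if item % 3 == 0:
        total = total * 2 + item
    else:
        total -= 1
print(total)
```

200

item=2: not %3==0, total = 1-1 = 0
item=8: not %3==0, total = 0-1 = -1
item=9: %3==0, total = (-1)*2+9 = 7
item=12: %3==0, total = 7*2+12 = 26
item=0: %3==0, total = 26*2+0 = 52
item=-3: %3==0, total = 52*2+(-3) = 101
item=0: %3==0, total = 101*2+0 = 202
item=7: not %3==0, total = 202-1 = 201
item=14: not %3==0, total = 201-1 = 200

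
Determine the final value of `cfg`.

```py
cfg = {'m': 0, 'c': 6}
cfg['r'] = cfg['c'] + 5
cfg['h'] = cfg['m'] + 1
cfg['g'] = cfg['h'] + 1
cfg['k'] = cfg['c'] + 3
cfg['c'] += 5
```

{'m': 0, 'c': 11, 'r': 11, 'h': 1, 'g': 2, 'k': 9}

cfg['r'] = cfg['c']+5 = 11 → {'m': 0, 'c': 6, 'r': 11}
cfg['h'] = cfg['m']+1 = 1 → {'m': 0, 'c': 6, 'r': 11, 'h': 1}
cfg['g'] = cfg['h']+1 = 2 → {'m': 0, 'c': 6, 'r': 11, 'h': 1, 'g': 2}
cfg['k'] = cfg['c']+3 = 9 → {'m': 0, 'c': 6, 'r': 11, 'h': 1, 'g': 2, 'k': 9}
cfg['c'] = 6+5 = 11 → {'m': 0, 'c': 11, 'r': 11, 'h': 1, 'g': 2, 'k': 9}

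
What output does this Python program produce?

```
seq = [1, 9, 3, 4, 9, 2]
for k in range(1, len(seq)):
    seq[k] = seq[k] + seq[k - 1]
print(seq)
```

[1, 10, 13, 17, 26, 28]

k=1: seq[1] = 9+1 = 10 → [1, 10, 3, 4, 9, 2]
k=2: seq[2] = 3+10 = 13 → [1, 10, 13, 4, 9, 2]
k=3: seq[3] = 4+13 = 17 → [1, 10, 13, 17, 9, 2]
k=4: seq[4] = 9+17 = 26 → [1, 10, 13, 17, 26, 2]
k=5: seq[5] = 2+26 = 28 → [1, 10, 13, 17, 26, 28]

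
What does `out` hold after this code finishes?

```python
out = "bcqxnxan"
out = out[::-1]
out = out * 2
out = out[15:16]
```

reverse → 'naxnxqcb'
repeat ×2 → 'naxnxqcbnaxnxqcb'
slice [15:16] → 'b'

'b'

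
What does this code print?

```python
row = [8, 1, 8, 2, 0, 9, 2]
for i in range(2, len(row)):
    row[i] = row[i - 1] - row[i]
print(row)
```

i=2: row[2] = 1-8 = -7 → [8, 1, -7, 2, 0, 9, 2]
i=3: row[3] = (-7)-2 = -9 → [8, 1, -7, -9, 0, 9, 2]
i=4: row[4] = (-9)-0 = -9 → [8, 1, -7, -9, -9, 9, 2]
i=5: row[5] = (-9)-9 = -18 → [8, 1, -7, -9, -9, -18, 2]
i=6: row[6] = (-18)-2 = -20 → [8, 1, -7, -9, -9, -18, -20]

[8, 1, -7, -9, -9, -18, -20]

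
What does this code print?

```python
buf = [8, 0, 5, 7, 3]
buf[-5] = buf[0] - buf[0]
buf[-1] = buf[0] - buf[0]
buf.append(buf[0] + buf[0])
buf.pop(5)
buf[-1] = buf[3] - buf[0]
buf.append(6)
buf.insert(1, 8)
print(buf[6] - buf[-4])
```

buf[-5] = buf[0]-buf[0] = 8-8 = 0 → [0, 0, 5, 7, 3]
buf[-1] = buf[0]-buf[0] = 0-0 = 0 → [0, 0, 5, 7, 0]
append buf[0]+buf[0] = 0+0 = 0 → [0, 0, 5, 7, 0, 0]
pop(5) removes 0 → [0, 0, 5, 7, 0]
buf[-1] = buf[3]-buf[0] = 7-0 = 7 → [0, 0, 5, 7, 7]
append 6 → [0, 0, 5, 7, 7, 6]
insert 8 at 1 → [0, 8, 0, 5, 7, 7, 6]
buf[6]-buf[-4] = 6-5 = 1

1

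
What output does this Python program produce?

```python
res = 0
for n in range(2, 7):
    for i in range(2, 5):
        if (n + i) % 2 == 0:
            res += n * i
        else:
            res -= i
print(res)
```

75

n=2,i=2: even sum, res = 0+4 = 4
n=2,i=3: odd sum, res = 4-3 = 1
n=2,i=4: even sum, res = 1+8 = 9
n=3,i=2: odd sum, res = 9-2 = 7
n=3,i=3: even sum, res = 7+9 = 16
n=3,i=4: odd sum, res = 16-4 = 12
n=4,i=2: even sum, res = 12+8 = 20
n=4,i=3: odd sum, res = 20-3 = 17
n=4,i=4: even sum, res = 17+16 = 33
n=5,i=2: odd sum, res = 33-2 = 31
n=5,i=3: even sum, res = 31+15 = 46
n=5,i=4: odd sum, res = 46-4 = 42
n=6,i=2: even sum, res = 42+12 = 54
n=6,i=3: odd sum, res = 54-3 = 51
n=6,i=4: even sum, res = 51+24 = 75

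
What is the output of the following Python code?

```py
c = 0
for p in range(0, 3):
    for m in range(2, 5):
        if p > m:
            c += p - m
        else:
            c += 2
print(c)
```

p=0,m=2: not 0>2, c = 0+2 = 2
p=0,m=3: not 0>3, c = 2+2 = 4
p=0,m=4: not 0>4, c = 4+2 = 6
p=1,m=2: not 1>2, c = 6+2 = 8
p=1,m=3: not 1>3, c = 8+2 = 10
p=1,m=4: not 1>4, c = 10+2 = 12
p=2,m=2: not 2>2, c = 12+2 = 14
p=2,m=3: not 2>3, c = 14+2 = 16
p=2,m=4: not 2>4, c = 16+2 = 18

18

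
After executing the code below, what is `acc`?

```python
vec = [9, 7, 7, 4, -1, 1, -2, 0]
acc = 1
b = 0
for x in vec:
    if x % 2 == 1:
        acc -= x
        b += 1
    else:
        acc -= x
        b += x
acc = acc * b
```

-168

x=9: odd, acc = 1-9 = -8; b=1
x=7: odd, acc = (-8)-7 = -15; b=2
x=7: odd, acc = (-15)-7 = -22; b=3
x=4: not odd, acc = (-22)-4 = -26; b=7
x=-1: odd, acc = (-26)-(-1) = -25; b=8
x=1: odd, acc = (-25)-1 = -26; b=9
x=-2: not odd, acc = (-26)-(-2) = -24; b=7
x=0: not odd, acc = (-24)-0 = -24; b=7
acc*b = (-24)*7 = -168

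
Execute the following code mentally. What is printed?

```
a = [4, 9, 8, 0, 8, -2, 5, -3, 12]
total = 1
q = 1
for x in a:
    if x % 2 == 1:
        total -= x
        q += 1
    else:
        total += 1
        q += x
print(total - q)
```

-38

x=4: not odd, total = 1+1 = 2; q=5
x=9: odd, total = 2-9 = -7; q=6
x=8: not odd, total = (-7)+1 = -6; q=14
x=0: not odd, total = (-6)+1 = -5; q=14
x=8: not odd, total = (-5)+1 = -4; q=22
x=-2: not odd, total = (-4)+1 = -3; q=20
x=5: odd, total = (-3)-5 = -8; q=21
x=-3: odd, total = (-8)-(-3) = -5; q=22
x=12: not odd, total = (-5)+1 = -4; q=34
total-q = (-4)-34 = -38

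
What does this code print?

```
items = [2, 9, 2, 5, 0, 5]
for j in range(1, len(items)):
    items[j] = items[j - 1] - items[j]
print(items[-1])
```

j=1: items[1] = 2-9 = -7 → [2, -7, 2, 5, 0, 5]
j=2: items[2] = (-7)-2 = -9 → [2, -7, -9, 5, 0, 5]
j=3: items[3] = (-9)-5 = -14 → [2, -7, -9, -14, 0, 5]
j=4: items[4] = (-14)-0 = -14 → [2, -7, -9, -14, -14, 5]
j=5: items[5] = (-14)-5 = -19 → [2, -7, -9, -14, -14, -19]

-19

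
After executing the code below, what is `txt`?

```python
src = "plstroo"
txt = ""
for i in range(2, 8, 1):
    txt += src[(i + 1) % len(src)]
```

i=2: add src[3]='t' → 't'
i=3: add src[4]='r' → 'tr'
i=4: add src[5]='o' → 'tro'
i=5: add src[6]='o' → 'troo'
i=6: add src[0]='p' → 'troop'
i=7: add src[1]='l' → 'troopl'

'troopl'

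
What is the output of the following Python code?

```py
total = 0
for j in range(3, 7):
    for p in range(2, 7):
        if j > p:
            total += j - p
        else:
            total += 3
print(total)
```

50

j=3,p=2: 3>2, total = 0+1 = 1
j=3,p=3: not 3>3, total = 1+3 = 4
j=3,p=4: not 3>4, total = 4+3 = 7
j=3,p=5: not 3>5, total = 7+3 = 10
j=3,p=6: not 3>6, total = 10+3 = 13
j=4,p=2: 4>2, total = 13+2 = 15
j=4,p=3: 4>3, total = 15+1 = 16
j=4,p=4: not 4>4, total = 16+3 = 19
j=4,p=5: not 4>5, total = 19+3 = 22
j=4,p=6: not 4>6, total = 22+3 = 25
j=5,p=2: 5>2, total = 25+3 = 28
j=5,p=3: 5>3, total = 28+2 = 30
j=5,p=4: 5>4, total = 30+1 = 31
j=5,p=5: not 5>5, total = 31+3 = 34
j=5,p=6: not 5>6, total = 34+3 = 37
j=6,p=2: 6>2, total = 37+4 = 41
j=6,p=3: 6>3, total = 41+3 = 44
j=6,p=4: 6>4, total = 44+2 = 46
j=6,p=5: 6>5, total = 46+1 = 47
j=6,p=6: not 6>6, total = 47+3 = 50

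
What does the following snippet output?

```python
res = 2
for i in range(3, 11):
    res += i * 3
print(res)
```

i=3: res = 2+3*3 = 11
i=4: res = 11+4*3 = 23
i=5: res = 23+5*3 = 38
i=6: res = 38+6*3 = 56
i=7: res = 56+7*3 = 77
i=8: res = 77+8*3 = 101
i=9: res = 101+9*3 = 128
i=10: res = 128+10*3 = 158

158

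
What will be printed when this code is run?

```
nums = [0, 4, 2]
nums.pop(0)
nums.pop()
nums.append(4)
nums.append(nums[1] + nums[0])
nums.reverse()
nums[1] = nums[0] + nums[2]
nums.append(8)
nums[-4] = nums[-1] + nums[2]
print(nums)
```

pop(0) removes 0 → [4, 2]
pop() removes 2 → [4]
append 4 → [4, 4]
append nums[1]+nums[0] = 4+4 = 8 → [4, 4, 8]
reverse → [8, 4, 4]
nums[1] = nums[0]+nums[2] = 8+4 = 12 → [8, 12, 4]
append 8 → [8, 12, 4, 8]
nums[-4] = nums[-1]+nums[2] = 8+4 = 12 → [12, 12, 4, 8]

[12, 12, 4, 8]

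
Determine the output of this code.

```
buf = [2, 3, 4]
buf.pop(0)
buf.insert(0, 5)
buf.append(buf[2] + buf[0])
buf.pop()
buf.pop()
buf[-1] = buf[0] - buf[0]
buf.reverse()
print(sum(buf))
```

5

pop(0) removes 2 → [3, 4]
insert 5 at 0 → [5, 3, 4]
append buf[2]+buf[0] = 4+5 = 9 → [5, 3, 4, 9]
pop() removes 9 → [5, 3, 4]
pop() removes 4 → [5, 3]
buf[-1] = buf[0]-buf[0] = 5-5 = 0 → [5, 0]
reverse → [0, 5]
sum = 5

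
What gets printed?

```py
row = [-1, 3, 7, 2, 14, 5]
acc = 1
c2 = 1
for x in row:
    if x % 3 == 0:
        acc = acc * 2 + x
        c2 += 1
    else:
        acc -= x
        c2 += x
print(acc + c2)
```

8

x=-1: not %3==0, acc = 1-(-1) = 2; c2=0
x=3: %3==0, acc = 2*2+3 = 7; c2=1
x=7: not %3==0, acc = 7-7 = 0; c2=8
x=2: not %3==0, acc = 0-2 = -2; c2=10
x=14: not %3==0, acc = (-2)-14 = -16; c2=24
x=5: not %3==0, acc = (-16)-5 = -21; c2=29
acc+c2 = (-21)+29 = 8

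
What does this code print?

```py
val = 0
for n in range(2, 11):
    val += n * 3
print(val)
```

n=2: val = 0+2*3 = 6
n=3: val = 6+3*3 = 15
n=4: val = 15+4*3 = 27
n=5: val = 27+5*3 = 42
n=6: val = 42+6*3 = 60
n=7: val = 60+7*3 = 81
n=8: val = 81+8*3 = 105
n=9: val = 105+9*3 = 132
n=10: val = 132+10*3 = 162

162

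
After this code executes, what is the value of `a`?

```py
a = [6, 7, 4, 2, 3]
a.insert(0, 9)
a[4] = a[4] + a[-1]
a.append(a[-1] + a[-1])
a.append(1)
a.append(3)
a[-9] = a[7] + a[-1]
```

[4, 6, 7, 4, 5, 3, 6, 1, 3]

insert 9 at 0 → [9, 6, 7, 4, 2, 3]
a[4] = a[4]+a[-1] = 2+3 = 5 → [9, 6, 7, 4, 5, 3]
append a[-1]+a[-1] = 3+3 = 6 → [9, 6, 7, 4, 5, 3, 6]
append 1 → [9, 6, 7, 4, 5, 3, 6, 1]
append 3 → [9, 6, 7, 4, 5, 3, 6, 1, 3]
a[-9] = a[7]+a[-1] = 1+3 = 4 → [4, 6, 7, 4, 5, 3, 6, 1, 3]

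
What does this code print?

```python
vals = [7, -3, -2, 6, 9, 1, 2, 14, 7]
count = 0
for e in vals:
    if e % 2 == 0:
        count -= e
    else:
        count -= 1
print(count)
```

e=7: not even, count = 0-1 = -1
e=-3: not even, count = (-1)-1 = -2
e=-2: even, count = (-2)-(-2) = 0
e=6: even, count = 0-6 = -6
e=9: not even, count = (-6)-1 = -7
e=1: not even, count = (-7)-1 = -8
e=2: even, count = (-8)-2 = -10
e=14: even, count = (-10)-14 = -24
e=7: not even, count = (-24)-1 = -25

-25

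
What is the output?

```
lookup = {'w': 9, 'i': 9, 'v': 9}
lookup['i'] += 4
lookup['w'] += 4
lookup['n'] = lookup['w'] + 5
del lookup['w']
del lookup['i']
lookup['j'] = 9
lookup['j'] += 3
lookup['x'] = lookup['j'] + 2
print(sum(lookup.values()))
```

53

lookup['i'] = 9+4 = 13 → {'w': 9, 'i': 13, 'v': 9}
lookup['w'] = 9+4 = 13 → {'w': 13, 'i': 13, 'v': 9}
lookup['n'] = lookup['w']+5 = 18 → {'w': 13, 'i': 13, 'v': 9, 'n': 18}
del 'w' → {'i': 13, 'v': 9, 'n': 18}
del 'i' → {'v': 9, 'n': 18}
lookup['j'] = 9 → {'v': 9, 'n': 18, 'j': 9}
lookup['j'] = 9+3 = 12 → {'v': 9, 'n': 18, 'j': 12}
lookup['x'] = lookup['j']+2 = 14 → {'v': 9, 'n': 18, 'j': 12, 'x': 14}
sum of values = 53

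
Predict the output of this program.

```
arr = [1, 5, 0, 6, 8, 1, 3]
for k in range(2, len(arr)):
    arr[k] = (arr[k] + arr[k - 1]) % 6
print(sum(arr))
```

k=2: arr[2] = (0+5)%6 = 5 → [1, 5, 5, 6, 8, 1, 3]
k=3: arr[3] = (6+5)%6 = 5 → [1, 5, 5, 5, 8, 1, 3]
k=4: arr[4] = (8+5)%6 = 1 → [1, 5, 5, 5, 1, 1, 3]
k=5: arr[5] = (1+1)%6 = 2 → [1, 5, 5, 5, 1, 2, 3]
k=6: arr[6] = (3+2)%6 = 5 → [1, 5, 5, 5, 1, 2, 5]
sum = 24

24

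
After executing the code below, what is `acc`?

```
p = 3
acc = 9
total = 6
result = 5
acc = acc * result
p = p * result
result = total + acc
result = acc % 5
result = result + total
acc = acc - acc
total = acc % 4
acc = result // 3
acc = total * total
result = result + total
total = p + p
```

acc = 9*5 = 45
p = 3*5 = 15
result = 6+45 = 51
result = 45%5 = 0
result = 0+6 = 6
acc = 45-45 = 0
total = 0%4 = 0
acc = 6//3 = 2
acc = 0*0 = 0
result = 6+0 = 6
total = 15+15 = 30

0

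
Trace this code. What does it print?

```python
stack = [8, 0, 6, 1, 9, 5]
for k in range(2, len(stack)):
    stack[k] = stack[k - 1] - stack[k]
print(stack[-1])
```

k=2: stack[2] = 0-6 = -6 → [8, 0, -6, 1, 9, 5]
k=3: stack[3] = (-6)-1 = -7 → [8, 0, -6, -7, 9, 5]
k=4: stack[4] = (-7)-9 = -16 → [8, 0, -6, -7, -16, 5]
k=5: stack[5] = (-16)-5 = -21 → [8, 0, -6, -7, -16, -21]

-21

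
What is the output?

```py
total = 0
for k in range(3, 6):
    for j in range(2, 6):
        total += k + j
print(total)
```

90

k=3,j=2: total = 0+5 = 5
k=3,j=3: total = 5+6 = 11
k=3,j=4: total = 11+7 = 18
k=3,j=5: total = 18+8 = 26
k=4,j=2: total = 26+6 = 32
k=4,j=3: total = 32+7 = 39
k=4,j=4: total = 39+8 = 47
k=4,j=5: total = 47+9 = 56
k=5,j=2: total = 56+7 = 63
k=5,j=3: total = 63+8 = 71
k=5,j=4: total = 71+9 = 80
k=5,j=5: total = 80+10 = 90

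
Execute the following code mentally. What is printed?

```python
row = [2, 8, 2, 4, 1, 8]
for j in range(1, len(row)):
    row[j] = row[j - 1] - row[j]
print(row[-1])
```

j=1: row[1] = 2-8 = -6 → [2, -6, 2, 4, 1, 8]
j=2: row[2] = (-6)-2 = -8 → [2, -6, -8, 4, 1, 8]
j=3: row[3] = (-8)-4 = -12 → [2, -6, -8, -12, 1, 8]
j=4: row[4] = (-12)-1 = -13 → [2, -6, -8, -12, -13, 8]
j=5: row[5] = (-13)-8 = -21 → [2, -6, -8, -12, -13, -21]

-21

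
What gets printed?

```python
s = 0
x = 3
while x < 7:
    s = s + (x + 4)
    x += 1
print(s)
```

x=3: s = 0+7 = 7
x=4: s = 7+8 = 15
x=5: s = 15+9 = 24
x=6: s = 24+10 = 34

34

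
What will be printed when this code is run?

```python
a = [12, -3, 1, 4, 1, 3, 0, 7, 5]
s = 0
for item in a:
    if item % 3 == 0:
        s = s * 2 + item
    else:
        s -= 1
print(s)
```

76

item=12: %3==0, s = 0*2+12 = 12
item=-3: %3==0, s = 12*2+(-3) = 21
item=1: not %3==0, s = 21-1 = 20
item=4: not %3==0, s = 20-1 = 19
item=1: not %3==0, s = 19-1 = 18
item=3: %3==0, s = 18*2+3 = 39
item=0: %3==0, s = 39*2+0 = 78
item=7: not %3==0, s = 78-1 = 77
item=5: not %3==0, s = 77-1 = 76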